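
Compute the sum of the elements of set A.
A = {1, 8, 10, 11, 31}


Set A = {1, 8, 10, 11, 31}
Sum = 1 + 8 + 10 + 11 + 31 = 61

61


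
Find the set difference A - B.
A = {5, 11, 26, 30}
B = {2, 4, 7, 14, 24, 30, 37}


Set A = {5, 11, 26, 30}
Set B = {2, 4, 7, 14, 24, 30, 37}
A \ B includes elements in A that are not in B.
Check each element of A:
5 (not in B, keep), 11 (not in B, keep), 26 (not in B, keep), 30 (in B, remove)
A \ B = {5, 11, 26}

{5, 11, 26}


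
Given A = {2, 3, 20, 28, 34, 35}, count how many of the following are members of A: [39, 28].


Set A = {2, 3, 20, 28, 34, 35}
Candidates: [39, 28]
Check each candidate:
39 ∉ A, 28 ∈ A
Count of candidates in A: 1

1


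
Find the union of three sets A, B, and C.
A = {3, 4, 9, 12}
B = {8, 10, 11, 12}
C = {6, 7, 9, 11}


Set A = {3, 4, 9, 12}
Set B = {8, 10, 11, 12}
Set C = {6, 7, 9, 11}
First, A ∪ B = {3, 4, 8, 9, 10, 11, 12}
Then, (A ∪ B) ∪ C = {3, 4, 6, 7, 8, 9, 10, 11, 12}

{3, 4, 6, 7, 8, 9, 10, 11, 12}


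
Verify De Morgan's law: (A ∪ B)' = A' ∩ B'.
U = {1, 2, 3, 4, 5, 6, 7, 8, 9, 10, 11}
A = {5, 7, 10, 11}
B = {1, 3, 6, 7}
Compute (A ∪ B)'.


U = {1, 2, 3, 4, 5, 6, 7, 8, 9, 10, 11}
A = {5, 7, 10, 11}, B = {1, 3, 6, 7}
A ∪ B = {1, 3, 5, 6, 7, 10, 11}
(A ∪ B)' = U \ (A ∪ B) = {2, 4, 8, 9}
Verification via A' ∩ B': A' = {1, 2, 3, 4, 6, 8, 9}, B' = {2, 4, 5, 8, 9, 10, 11}
A' ∩ B' = {2, 4, 8, 9} ✓

{2, 4, 8, 9}


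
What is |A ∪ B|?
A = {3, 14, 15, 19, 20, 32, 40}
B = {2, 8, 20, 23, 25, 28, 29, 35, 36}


Set A = {3, 14, 15, 19, 20, 32, 40}, |A| = 7
Set B = {2, 8, 20, 23, 25, 28, 29, 35, 36}, |B| = 9
A ∩ B = {20}, |A ∩ B| = 1
|A ∪ B| = |A| + |B| - |A ∩ B| = 7 + 9 - 1 = 15

15


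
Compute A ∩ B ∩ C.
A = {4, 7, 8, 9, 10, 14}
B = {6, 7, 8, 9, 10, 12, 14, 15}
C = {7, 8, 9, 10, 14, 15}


Set A = {4, 7, 8, 9, 10, 14}
Set B = {6, 7, 8, 9, 10, 12, 14, 15}
Set C = {7, 8, 9, 10, 14, 15}
First, A ∩ B = {7, 8, 9, 10, 14}
Then, (A ∩ B) ∩ C = {7, 8, 9, 10, 14}

{7, 8, 9, 10, 14}


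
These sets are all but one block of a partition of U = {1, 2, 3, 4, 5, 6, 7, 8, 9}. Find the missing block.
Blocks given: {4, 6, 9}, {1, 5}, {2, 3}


U = {1, 2, 3, 4, 5, 6, 7, 8, 9}
Shown blocks: {4, 6, 9}, {1, 5}, {2, 3}
A partition's blocks are pairwise disjoint and cover U, so the missing block = U \ (union of shown blocks).
Union of shown blocks: {1, 2, 3, 4, 5, 6, 9}
Missing block = U \ (union) = {7, 8}

{7, 8}


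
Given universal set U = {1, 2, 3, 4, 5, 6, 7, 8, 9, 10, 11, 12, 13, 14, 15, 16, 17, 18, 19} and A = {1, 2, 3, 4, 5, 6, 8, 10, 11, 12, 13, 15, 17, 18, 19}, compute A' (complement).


Universal set U = {1, 2, 3, 4, 5, 6, 7, 8, 9, 10, 11, 12, 13, 14, 15, 16, 17, 18, 19}
Set A = {1, 2, 3, 4, 5, 6, 8, 10, 11, 12, 13, 15, 17, 18, 19}
A' = U \ A = elements in U but not in A
Checking each element of U:
1 (in A, exclude), 2 (in A, exclude), 3 (in A, exclude), 4 (in A, exclude), 5 (in A, exclude), 6 (in A, exclude), 7 (not in A, include), 8 (in A, exclude), 9 (not in A, include), 10 (in A, exclude), 11 (in A, exclude), 12 (in A, exclude), 13 (in A, exclude), 14 (not in A, include), 15 (in A, exclude), 16 (not in A, include), 17 (in A, exclude), 18 (in A, exclude), 19 (in A, exclude)
A' = {7, 9, 14, 16}

{7, 9, 14, 16}


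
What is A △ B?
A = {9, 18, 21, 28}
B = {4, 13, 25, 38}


Set A = {9, 18, 21, 28}
Set B = {4, 13, 25, 38}
A △ B = (A \ B) ∪ (B \ A)
Elements in A but not B: {9, 18, 21, 28}
Elements in B but not A: {4, 13, 25, 38}
A △ B = {4, 9, 13, 18, 21, 25, 28, 38}

{4, 9, 13, 18, 21, 25, 28, 38}


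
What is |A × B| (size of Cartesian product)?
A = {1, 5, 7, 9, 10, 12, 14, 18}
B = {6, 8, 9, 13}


Set A = {1, 5, 7, 9, 10, 12, 14, 18} has 8 elements.
Set B = {6, 8, 9, 13} has 4 elements.
|A × B| = |A| × |B| = 8 × 4 = 32

32


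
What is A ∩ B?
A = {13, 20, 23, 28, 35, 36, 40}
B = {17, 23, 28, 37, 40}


Set A = {13, 20, 23, 28, 35, 36, 40}
Set B = {17, 23, 28, 37, 40}
A ∩ B includes only elements in both sets.
Check each element of A against B:
13 ✗, 20 ✗, 23 ✓, 28 ✓, 35 ✗, 36 ✗, 40 ✓
A ∩ B = {23, 28, 40}

{23, 28, 40}


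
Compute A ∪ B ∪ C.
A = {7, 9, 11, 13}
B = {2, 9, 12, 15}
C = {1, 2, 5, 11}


Set A = {7, 9, 11, 13}
Set B = {2, 9, 12, 15}
Set C = {1, 2, 5, 11}
First, A ∪ B = {2, 7, 9, 11, 12, 13, 15}
Then, (A ∪ B) ∪ C = {1, 2, 5, 7, 9, 11, 12, 13, 15}

{1, 2, 5, 7, 9, 11, 12, 13, 15}


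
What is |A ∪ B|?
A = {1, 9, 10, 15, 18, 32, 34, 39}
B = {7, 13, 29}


Set A = {1, 9, 10, 15, 18, 32, 34, 39}, |A| = 8
Set B = {7, 13, 29}, |B| = 3
A ∩ B = {}, |A ∩ B| = 0
|A ∪ B| = |A| + |B| - |A ∩ B| = 8 + 3 - 0 = 11

11


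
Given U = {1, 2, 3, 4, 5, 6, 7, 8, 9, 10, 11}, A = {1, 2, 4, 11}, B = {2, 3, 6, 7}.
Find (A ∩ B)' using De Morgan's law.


U = {1, 2, 3, 4, 5, 6, 7, 8, 9, 10, 11}
A = {1, 2, 4, 11}, B = {2, 3, 6, 7}
A ∩ B = {2}
(A ∩ B)' = U \ (A ∩ B) = {1, 3, 4, 5, 6, 7, 8, 9, 10, 11}
Verification via A' ∪ B': A' = {3, 5, 6, 7, 8, 9, 10}, B' = {1, 4, 5, 8, 9, 10, 11}
A' ∪ B' = {1, 3, 4, 5, 6, 7, 8, 9, 10, 11} ✓

{1, 3, 4, 5, 6, 7, 8, 9, 10, 11}


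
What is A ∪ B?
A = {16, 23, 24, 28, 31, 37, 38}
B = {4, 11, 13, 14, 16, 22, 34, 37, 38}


Set A = {16, 23, 24, 28, 31, 37, 38}
Set B = {4, 11, 13, 14, 16, 22, 34, 37, 38}
A ∪ B includes all elements in either set.
Elements from A: {16, 23, 24, 28, 31, 37, 38}
Elements from B not already included: {4, 11, 13, 14, 22, 34}
A ∪ B = {4, 11, 13, 14, 16, 22, 23, 24, 28, 31, 34, 37, 38}

{4, 11, 13, 14, 16, 22, 23, 24, 28, 31, 34, 37, 38}


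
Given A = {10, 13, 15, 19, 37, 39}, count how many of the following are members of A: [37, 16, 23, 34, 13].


Set A = {10, 13, 15, 19, 37, 39}
Candidates: [37, 16, 23, 34, 13]
Check each candidate:
37 ∈ A, 16 ∉ A, 23 ∉ A, 34 ∉ A, 13 ∈ A
Count of candidates in A: 2

2


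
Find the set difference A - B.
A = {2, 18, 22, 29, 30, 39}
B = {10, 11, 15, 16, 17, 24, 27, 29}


Set A = {2, 18, 22, 29, 30, 39}
Set B = {10, 11, 15, 16, 17, 24, 27, 29}
A \ B includes elements in A that are not in B.
Check each element of A:
2 (not in B, keep), 18 (not in B, keep), 22 (not in B, keep), 29 (in B, remove), 30 (not in B, keep), 39 (not in B, keep)
A \ B = {2, 18, 22, 30, 39}

{2, 18, 22, 30, 39}


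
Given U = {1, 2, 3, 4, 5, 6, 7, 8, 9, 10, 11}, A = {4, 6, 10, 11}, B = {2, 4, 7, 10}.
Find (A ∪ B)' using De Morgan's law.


U = {1, 2, 3, 4, 5, 6, 7, 8, 9, 10, 11}
A = {4, 6, 10, 11}, B = {2, 4, 7, 10}
A ∪ B = {2, 4, 6, 7, 10, 11}
(A ∪ B)' = U \ (A ∪ B) = {1, 3, 5, 8, 9}
Verification via A' ∩ B': A' = {1, 2, 3, 5, 7, 8, 9}, B' = {1, 3, 5, 6, 8, 9, 11}
A' ∩ B' = {1, 3, 5, 8, 9} ✓

{1, 3, 5, 8, 9}


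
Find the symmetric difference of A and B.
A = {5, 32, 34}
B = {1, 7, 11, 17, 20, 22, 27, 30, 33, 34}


Set A = {5, 32, 34}
Set B = {1, 7, 11, 17, 20, 22, 27, 30, 33, 34}
A △ B = (A \ B) ∪ (B \ A)
Elements in A but not B: {5, 32}
Elements in B but not A: {1, 7, 11, 17, 20, 22, 27, 30, 33}
A △ B = {1, 5, 7, 11, 17, 20, 22, 27, 30, 32, 33}

{1, 5, 7, 11, 17, 20, 22, 27, 30, 32, 33}


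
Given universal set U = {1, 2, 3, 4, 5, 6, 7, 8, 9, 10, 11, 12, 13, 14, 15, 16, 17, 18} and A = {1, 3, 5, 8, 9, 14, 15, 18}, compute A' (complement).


Universal set U = {1, 2, 3, 4, 5, 6, 7, 8, 9, 10, 11, 12, 13, 14, 15, 16, 17, 18}
Set A = {1, 3, 5, 8, 9, 14, 15, 18}
A' = U \ A = elements in U but not in A
Checking each element of U:
1 (in A, exclude), 2 (not in A, include), 3 (in A, exclude), 4 (not in A, include), 5 (in A, exclude), 6 (not in A, include), 7 (not in A, include), 8 (in A, exclude), 9 (in A, exclude), 10 (not in A, include), 11 (not in A, include), 12 (not in A, include), 13 (not in A, include), 14 (in A, exclude), 15 (in A, exclude), 16 (not in A, include), 17 (not in A, include), 18 (in A, exclude)
A' = {2, 4, 6, 7, 10, 11, 12, 13, 16, 17}

{2, 4, 6, 7, 10, 11, 12, 13, 16, 17}


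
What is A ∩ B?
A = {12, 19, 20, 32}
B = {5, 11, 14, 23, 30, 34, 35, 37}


Set A = {12, 19, 20, 32}
Set B = {5, 11, 14, 23, 30, 34, 35, 37}
A ∩ B includes only elements in both sets.
Check each element of A against B:
12 ✗, 19 ✗, 20 ✗, 32 ✗
A ∩ B = {}

{}


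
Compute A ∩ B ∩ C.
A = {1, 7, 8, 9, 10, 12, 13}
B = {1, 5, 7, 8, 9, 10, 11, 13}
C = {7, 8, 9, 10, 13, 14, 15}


Set A = {1, 7, 8, 9, 10, 12, 13}
Set B = {1, 5, 7, 8, 9, 10, 11, 13}
Set C = {7, 8, 9, 10, 13, 14, 15}
First, A ∩ B = {1, 7, 8, 9, 10, 13}
Then, (A ∩ B) ∩ C = {7, 8, 9, 10, 13}

{7, 8, 9, 10, 13}


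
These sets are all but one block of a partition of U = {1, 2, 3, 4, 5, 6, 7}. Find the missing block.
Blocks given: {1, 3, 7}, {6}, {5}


U = {1, 2, 3, 4, 5, 6, 7}
Shown blocks: {1, 3, 7}, {6}, {5}
A partition's blocks are pairwise disjoint and cover U, so the missing block = U \ (union of shown blocks).
Union of shown blocks: {1, 3, 5, 6, 7}
Missing block = U \ (union) = {2, 4}

{2, 4}


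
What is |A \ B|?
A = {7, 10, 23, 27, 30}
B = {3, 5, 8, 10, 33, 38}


Set A = {7, 10, 23, 27, 30}
Set B = {3, 5, 8, 10, 33, 38}
A \ B = {7, 23, 27, 30}
|A \ B| = 4

4


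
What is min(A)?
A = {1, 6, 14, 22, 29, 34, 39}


Set A = {1, 6, 14, 22, 29, 34, 39}
Elements in ascending order: 1, 6, 14, 22, 29, 34, 39
The smallest element is 1.

1


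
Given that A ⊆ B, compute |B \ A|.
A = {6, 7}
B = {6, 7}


Set A = {6, 7}, |A| = 2
Set B = {6, 7}, |B| = 2
Since A ⊆ B: B \ A = {}
|B| - |A| = 2 - 2 = 0

0


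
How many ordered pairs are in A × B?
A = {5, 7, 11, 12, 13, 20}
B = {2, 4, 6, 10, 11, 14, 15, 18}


Set A = {5, 7, 11, 12, 13, 20} has 6 elements.
Set B = {2, 4, 6, 10, 11, 14, 15, 18} has 8 elements.
|A × B| = |A| × |B| = 6 × 8 = 48

48


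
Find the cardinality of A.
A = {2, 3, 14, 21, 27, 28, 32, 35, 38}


Set A = {2, 3, 14, 21, 27, 28, 32, 35, 38}
Listing elements: 2, 3, 14, 21, 27, 28, 32, 35, 38
Counting: 9 elements
|A| = 9

9


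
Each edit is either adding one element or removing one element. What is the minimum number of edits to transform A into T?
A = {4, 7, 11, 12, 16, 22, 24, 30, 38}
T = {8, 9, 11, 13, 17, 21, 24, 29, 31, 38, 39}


Set A = {4, 7, 11, 12, 16, 22, 24, 30, 38}
Set T = {8, 9, 11, 13, 17, 21, 24, 29, 31, 38, 39}
Elements to remove from A (in A, not in T): {4, 7, 12, 16, 22, 30} → 6 removals
Elements to add to A (in T, not in A): {8, 9, 13, 17, 21, 29, 31, 39} → 8 additions
Total edits = 6 + 8 = 14

14


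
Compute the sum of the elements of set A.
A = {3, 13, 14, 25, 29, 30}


Set A = {3, 13, 14, 25, 29, 30}
Sum = 3 + 13 + 14 + 25 + 29 + 30 = 114

114


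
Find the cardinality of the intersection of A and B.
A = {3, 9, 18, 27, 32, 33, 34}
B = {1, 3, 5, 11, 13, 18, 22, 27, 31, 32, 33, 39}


Set A = {3, 9, 18, 27, 32, 33, 34}
Set B = {1, 3, 5, 11, 13, 18, 22, 27, 31, 32, 33, 39}
A ∩ B = {3, 18, 27, 32, 33}
|A ∩ B| = 5

5


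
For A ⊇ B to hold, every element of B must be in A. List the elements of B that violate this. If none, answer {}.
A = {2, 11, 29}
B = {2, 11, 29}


Set A = {2, 11, 29}
Set B = {2, 11, 29}
Check each element of B against A:
2 ∈ A, 11 ∈ A, 29 ∈ A
Elements of B not in A: {}

{}


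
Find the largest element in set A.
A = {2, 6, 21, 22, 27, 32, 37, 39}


Set A = {2, 6, 21, 22, 27, 32, 37, 39}
Elements in ascending order: 2, 6, 21, 22, 27, 32, 37, 39
The largest element is 39.

39


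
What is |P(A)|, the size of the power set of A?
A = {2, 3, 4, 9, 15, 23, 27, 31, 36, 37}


Set A = {2, 3, 4, 9, 15, 23, 27, 31, 36, 37}
|A| = 10
The power set P(A) contains all subsets of A.
|P(A)| = 2^|A| = 2^10 = 1024

1024


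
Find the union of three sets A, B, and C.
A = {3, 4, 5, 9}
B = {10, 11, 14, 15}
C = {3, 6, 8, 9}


Set A = {3, 4, 5, 9}
Set B = {10, 11, 14, 15}
Set C = {3, 6, 8, 9}
First, A ∪ B = {3, 4, 5, 9, 10, 11, 14, 15}
Then, (A ∪ B) ∪ C = {3, 4, 5, 6, 8, 9, 10, 11, 14, 15}

{3, 4, 5, 6, 8, 9, 10, 11, 14, 15}


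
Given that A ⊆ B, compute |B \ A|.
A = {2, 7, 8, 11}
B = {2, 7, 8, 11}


Set A = {2, 7, 8, 11}, |A| = 4
Set B = {2, 7, 8, 11}, |B| = 4
Since A ⊆ B: B \ A = {}
|B| - |A| = 4 - 4 = 0

0


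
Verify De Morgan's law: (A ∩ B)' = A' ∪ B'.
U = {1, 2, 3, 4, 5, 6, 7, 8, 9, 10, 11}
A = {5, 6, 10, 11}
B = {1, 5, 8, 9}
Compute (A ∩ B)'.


U = {1, 2, 3, 4, 5, 6, 7, 8, 9, 10, 11}
A = {5, 6, 10, 11}, B = {1, 5, 8, 9}
A ∩ B = {5}
(A ∩ B)' = U \ (A ∩ B) = {1, 2, 3, 4, 6, 7, 8, 9, 10, 11}
Verification via A' ∪ B': A' = {1, 2, 3, 4, 7, 8, 9}, B' = {2, 3, 4, 6, 7, 10, 11}
A' ∪ B' = {1, 2, 3, 4, 6, 7, 8, 9, 10, 11} ✓

{1, 2, 3, 4, 6, 7, 8, 9, 10, 11}


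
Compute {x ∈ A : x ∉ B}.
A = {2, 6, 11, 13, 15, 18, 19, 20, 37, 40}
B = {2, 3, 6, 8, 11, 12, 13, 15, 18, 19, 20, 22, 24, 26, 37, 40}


Set A = {2, 6, 11, 13, 15, 18, 19, 20, 37, 40}
Set B = {2, 3, 6, 8, 11, 12, 13, 15, 18, 19, 20, 22, 24, 26, 37, 40}
Check each element of A against B:
2 ∈ B, 6 ∈ B, 11 ∈ B, 13 ∈ B, 15 ∈ B, 18 ∈ B, 19 ∈ B, 20 ∈ B, 37 ∈ B, 40 ∈ B
Elements of A not in B: {}

{}


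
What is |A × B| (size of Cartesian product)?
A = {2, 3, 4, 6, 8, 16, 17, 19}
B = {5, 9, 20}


Set A = {2, 3, 4, 6, 8, 16, 17, 19} has 8 elements.
Set B = {5, 9, 20} has 3 elements.
|A × B| = |A| × |B| = 8 × 3 = 24

24


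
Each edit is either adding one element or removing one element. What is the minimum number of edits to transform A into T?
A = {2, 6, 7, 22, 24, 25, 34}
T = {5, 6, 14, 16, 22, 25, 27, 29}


Set A = {2, 6, 7, 22, 24, 25, 34}
Set T = {5, 6, 14, 16, 22, 25, 27, 29}
Elements to remove from A (in A, not in T): {2, 7, 24, 34} → 4 removals
Elements to add to A (in T, not in A): {5, 14, 16, 27, 29} → 5 additions
Total edits = 4 + 5 = 9

9


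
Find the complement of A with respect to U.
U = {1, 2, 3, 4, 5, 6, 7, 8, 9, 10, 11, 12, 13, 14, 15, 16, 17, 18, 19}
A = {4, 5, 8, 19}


Universal set U = {1, 2, 3, 4, 5, 6, 7, 8, 9, 10, 11, 12, 13, 14, 15, 16, 17, 18, 19}
Set A = {4, 5, 8, 19}
A' = U \ A = elements in U but not in A
Checking each element of U:
1 (not in A, include), 2 (not in A, include), 3 (not in A, include), 4 (in A, exclude), 5 (in A, exclude), 6 (not in A, include), 7 (not in A, include), 8 (in A, exclude), 9 (not in A, include), 10 (not in A, include), 11 (not in A, include), 12 (not in A, include), 13 (not in A, include), 14 (not in A, include), 15 (not in A, include), 16 (not in A, include), 17 (not in A, include), 18 (not in A, include), 19 (in A, exclude)
A' = {1, 2, 3, 6, 7, 9, 10, 11, 12, 13, 14, 15, 16, 17, 18}

{1, 2, 3, 6, 7, 9, 10, 11, 12, 13, 14, 15, 16, 17, 18}


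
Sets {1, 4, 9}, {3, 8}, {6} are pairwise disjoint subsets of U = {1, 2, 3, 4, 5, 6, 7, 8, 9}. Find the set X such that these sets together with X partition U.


U = {1, 2, 3, 4, 5, 6, 7, 8, 9}
Shown blocks: {1, 4, 9}, {3, 8}, {6}
A partition's blocks are pairwise disjoint and cover U, so the missing block = U \ (union of shown blocks).
Union of shown blocks: {1, 3, 4, 6, 8, 9}
Missing block = U \ (union) = {2, 5, 7}

{2, 5, 7}


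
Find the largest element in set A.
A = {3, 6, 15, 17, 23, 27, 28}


Set A = {3, 6, 15, 17, 23, 27, 28}
Elements in ascending order: 3, 6, 15, 17, 23, 27, 28
The largest element is 28.

28


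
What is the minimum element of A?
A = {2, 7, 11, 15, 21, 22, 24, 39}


Set A = {2, 7, 11, 15, 21, 22, 24, 39}
Elements in ascending order: 2, 7, 11, 15, 21, 22, 24, 39
The smallest element is 2.

2


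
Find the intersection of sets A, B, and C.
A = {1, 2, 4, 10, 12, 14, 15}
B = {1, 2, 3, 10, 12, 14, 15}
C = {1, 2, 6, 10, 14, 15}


Set A = {1, 2, 4, 10, 12, 14, 15}
Set B = {1, 2, 3, 10, 12, 14, 15}
Set C = {1, 2, 6, 10, 14, 15}
First, A ∩ B = {1, 2, 10, 12, 14, 15}
Then, (A ∩ B) ∩ C = {1, 2, 10, 14, 15}

{1, 2, 10, 14, 15}


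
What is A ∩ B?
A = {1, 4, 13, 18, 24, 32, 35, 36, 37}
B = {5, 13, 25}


Set A = {1, 4, 13, 18, 24, 32, 35, 36, 37}
Set B = {5, 13, 25}
A ∩ B includes only elements in both sets.
Check each element of A against B:
1 ✗, 4 ✗, 13 ✓, 18 ✗, 24 ✗, 32 ✗, 35 ✗, 36 ✗, 37 ✗
A ∩ B = {13}

{13}


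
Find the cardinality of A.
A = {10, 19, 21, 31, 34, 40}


Set A = {10, 19, 21, 31, 34, 40}
Listing elements: 10, 19, 21, 31, 34, 40
Counting: 6 elements
|A| = 6

6


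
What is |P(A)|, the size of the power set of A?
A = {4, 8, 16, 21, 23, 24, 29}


Set A = {4, 8, 16, 21, 23, 24, 29}
|A| = 7
The power set P(A) contains all subsets of A.
|P(A)| = 2^|A| = 2^7 = 128

128


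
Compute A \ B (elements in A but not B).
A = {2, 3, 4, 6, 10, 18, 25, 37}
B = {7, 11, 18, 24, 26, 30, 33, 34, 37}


Set A = {2, 3, 4, 6, 10, 18, 25, 37}
Set B = {7, 11, 18, 24, 26, 30, 33, 34, 37}
A \ B includes elements in A that are not in B.
Check each element of A:
2 (not in B, keep), 3 (not in B, keep), 4 (not in B, keep), 6 (not in B, keep), 10 (not in B, keep), 18 (in B, remove), 25 (not in B, keep), 37 (in B, remove)
A \ B = {2, 3, 4, 6, 10, 25}

{2, 3, 4, 6, 10, 25}


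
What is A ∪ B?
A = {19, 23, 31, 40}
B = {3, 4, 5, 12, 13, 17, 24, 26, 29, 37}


Set A = {19, 23, 31, 40}
Set B = {3, 4, 5, 12, 13, 17, 24, 26, 29, 37}
A ∪ B includes all elements in either set.
Elements from A: {19, 23, 31, 40}
Elements from B not already included: {3, 4, 5, 12, 13, 17, 24, 26, 29, 37}
A ∪ B = {3, 4, 5, 12, 13, 17, 19, 23, 24, 26, 29, 31, 37, 40}

{3, 4, 5, 12, 13, 17, 19, 23, 24, 26, 29, 31, 37, 40}


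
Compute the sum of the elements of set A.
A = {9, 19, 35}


Set A = {9, 19, 35}
Sum = 9 + 19 + 35 = 63

63


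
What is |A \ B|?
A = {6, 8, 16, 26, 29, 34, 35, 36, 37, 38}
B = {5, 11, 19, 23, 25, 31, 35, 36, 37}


Set A = {6, 8, 16, 26, 29, 34, 35, 36, 37, 38}
Set B = {5, 11, 19, 23, 25, 31, 35, 36, 37}
A \ B = {6, 8, 16, 26, 29, 34, 38}
|A \ B| = 7

7


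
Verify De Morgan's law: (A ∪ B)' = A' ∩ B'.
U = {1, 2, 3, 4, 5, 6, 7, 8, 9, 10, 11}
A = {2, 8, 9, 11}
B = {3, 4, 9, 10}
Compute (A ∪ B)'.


U = {1, 2, 3, 4, 5, 6, 7, 8, 9, 10, 11}
A = {2, 8, 9, 11}, B = {3, 4, 9, 10}
A ∪ B = {2, 3, 4, 8, 9, 10, 11}
(A ∪ B)' = U \ (A ∪ B) = {1, 5, 6, 7}
Verification via A' ∩ B': A' = {1, 3, 4, 5, 6, 7, 10}, B' = {1, 2, 5, 6, 7, 8, 11}
A' ∩ B' = {1, 5, 6, 7} ✓

{1, 5, 6, 7}


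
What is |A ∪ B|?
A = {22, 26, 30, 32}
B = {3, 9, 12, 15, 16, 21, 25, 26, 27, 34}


Set A = {22, 26, 30, 32}, |A| = 4
Set B = {3, 9, 12, 15, 16, 21, 25, 26, 27, 34}, |B| = 10
A ∩ B = {26}, |A ∩ B| = 1
|A ∪ B| = |A| + |B| - |A ∩ B| = 4 + 10 - 1 = 13

13


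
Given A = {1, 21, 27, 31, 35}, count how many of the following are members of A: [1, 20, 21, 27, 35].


Set A = {1, 21, 27, 31, 35}
Candidates: [1, 20, 21, 27, 35]
Check each candidate:
1 ∈ A, 20 ∉ A, 21 ∈ A, 27 ∈ A, 35 ∈ A
Count of candidates in A: 4

4


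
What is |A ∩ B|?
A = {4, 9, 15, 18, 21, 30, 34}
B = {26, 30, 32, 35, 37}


Set A = {4, 9, 15, 18, 21, 30, 34}
Set B = {26, 30, 32, 35, 37}
A ∩ B = {30}
|A ∩ B| = 1

1


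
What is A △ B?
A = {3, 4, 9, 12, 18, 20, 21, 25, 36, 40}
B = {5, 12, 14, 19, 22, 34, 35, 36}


Set A = {3, 4, 9, 12, 18, 20, 21, 25, 36, 40}
Set B = {5, 12, 14, 19, 22, 34, 35, 36}
A △ B = (A \ B) ∪ (B \ A)
Elements in A but not B: {3, 4, 9, 18, 20, 21, 25, 40}
Elements in B but not A: {5, 14, 19, 22, 34, 35}
A △ B = {3, 4, 5, 9, 14, 18, 19, 20, 21, 22, 25, 34, 35, 40}

{3, 4, 5, 9, 14, 18, 19, 20, 21, 22, 25, 34, 35, 40}


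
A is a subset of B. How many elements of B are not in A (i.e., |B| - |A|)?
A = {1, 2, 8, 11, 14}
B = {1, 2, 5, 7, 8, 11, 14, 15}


Set A = {1, 2, 8, 11, 14}, |A| = 5
Set B = {1, 2, 5, 7, 8, 11, 14, 15}, |B| = 8
Since A ⊆ B: B \ A = {5, 7, 15}
|B| - |A| = 8 - 5 = 3

3


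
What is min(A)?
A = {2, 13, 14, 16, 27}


Set A = {2, 13, 14, 16, 27}
Elements in ascending order: 2, 13, 14, 16, 27
The smallest element is 2.

2


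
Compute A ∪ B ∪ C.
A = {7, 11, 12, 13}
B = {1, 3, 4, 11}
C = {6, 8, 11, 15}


Set A = {7, 11, 12, 13}
Set B = {1, 3, 4, 11}
Set C = {6, 8, 11, 15}
First, A ∪ B = {1, 3, 4, 7, 11, 12, 13}
Then, (A ∪ B) ∪ C = {1, 3, 4, 6, 7, 8, 11, 12, 13, 15}

{1, 3, 4, 6, 7, 8, 11, 12, 13, 15}


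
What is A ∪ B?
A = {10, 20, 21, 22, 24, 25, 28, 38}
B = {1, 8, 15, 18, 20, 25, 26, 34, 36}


Set A = {10, 20, 21, 22, 24, 25, 28, 38}
Set B = {1, 8, 15, 18, 20, 25, 26, 34, 36}
A ∪ B includes all elements in either set.
Elements from A: {10, 20, 21, 22, 24, 25, 28, 38}
Elements from B not already included: {1, 8, 15, 18, 26, 34, 36}
A ∪ B = {1, 8, 10, 15, 18, 20, 21, 22, 24, 25, 26, 28, 34, 36, 38}

{1, 8, 10, 15, 18, 20, 21, 22, 24, 25, 26, 28, 34, 36, 38}


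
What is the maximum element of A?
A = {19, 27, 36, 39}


Set A = {19, 27, 36, 39}
Elements in ascending order: 19, 27, 36, 39
The largest element is 39.

39


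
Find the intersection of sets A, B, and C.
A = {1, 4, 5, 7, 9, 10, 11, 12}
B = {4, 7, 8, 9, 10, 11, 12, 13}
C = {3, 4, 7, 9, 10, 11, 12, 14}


Set A = {1, 4, 5, 7, 9, 10, 11, 12}
Set B = {4, 7, 8, 9, 10, 11, 12, 13}
Set C = {3, 4, 7, 9, 10, 11, 12, 14}
First, A ∩ B = {4, 7, 9, 10, 11, 12}
Then, (A ∩ B) ∩ C = {4, 7, 9, 10, 11, 12}

{4, 7, 9, 10, 11, 12}


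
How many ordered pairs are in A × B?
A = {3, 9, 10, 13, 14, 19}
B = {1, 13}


Set A = {3, 9, 10, 13, 14, 19} has 6 elements.
Set B = {1, 13} has 2 elements.
|A × B| = |A| × |B| = 6 × 2 = 12

12


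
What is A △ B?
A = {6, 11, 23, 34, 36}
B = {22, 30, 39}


Set A = {6, 11, 23, 34, 36}
Set B = {22, 30, 39}
A △ B = (A \ B) ∪ (B \ A)
Elements in A but not B: {6, 11, 23, 34, 36}
Elements in B but not A: {22, 30, 39}
A △ B = {6, 11, 22, 23, 30, 34, 36, 39}

{6, 11, 22, 23, 30, 34, 36, 39}


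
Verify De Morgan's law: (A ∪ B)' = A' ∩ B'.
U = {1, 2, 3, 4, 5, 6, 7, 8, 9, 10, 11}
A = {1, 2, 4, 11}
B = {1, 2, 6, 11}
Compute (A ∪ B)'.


U = {1, 2, 3, 4, 5, 6, 7, 8, 9, 10, 11}
A = {1, 2, 4, 11}, B = {1, 2, 6, 11}
A ∪ B = {1, 2, 4, 6, 11}
(A ∪ B)' = U \ (A ∪ B) = {3, 5, 7, 8, 9, 10}
Verification via A' ∩ B': A' = {3, 5, 6, 7, 8, 9, 10}, B' = {3, 4, 5, 7, 8, 9, 10}
A' ∩ B' = {3, 5, 7, 8, 9, 10} ✓

{3, 5, 7, 8, 9, 10}


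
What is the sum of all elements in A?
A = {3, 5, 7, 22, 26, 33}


Set A = {3, 5, 7, 22, 26, 33}
Sum = 3 + 5 + 7 + 22 + 26 + 33 = 96

96


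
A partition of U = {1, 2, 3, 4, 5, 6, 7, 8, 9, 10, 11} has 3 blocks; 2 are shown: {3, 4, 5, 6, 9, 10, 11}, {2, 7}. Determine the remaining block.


U = {1, 2, 3, 4, 5, 6, 7, 8, 9, 10, 11}
Shown blocks: {3, 4, 5, 6, 9, 10, 11}, {2, 7}
A partition's blocks are pairwise disjoint and cover U, so the missing block = U \ (union of shown blocks).
Union of shown blocks: {2, 3, 4, 5, 6, 7, 9, 10, 11}
Missing block = U \ (union) = {1, 8}

{1, 8}


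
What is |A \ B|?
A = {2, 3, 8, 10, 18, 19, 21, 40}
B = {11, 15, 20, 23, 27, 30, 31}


Set A = {2, 3, 8, 10, 18, 19, 21, 40}
Set B = {11, 15, 20, 23, 27, 30, 31}
A \ B = {2, 3, 8, 10, 18, 19, 21, 40}
|A \ B| = 8

8


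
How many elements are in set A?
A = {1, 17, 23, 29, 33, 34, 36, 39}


Set A = {1, 17, 23, 29, 33, 34, 36, 39}
Listing elements: 1, 17, 23, 29, 33, 34, 36, 39
Counting: 8 elements
|A| = 8

8


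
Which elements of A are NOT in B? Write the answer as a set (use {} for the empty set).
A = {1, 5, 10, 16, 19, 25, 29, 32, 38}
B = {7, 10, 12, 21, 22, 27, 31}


Set A = {1, 5, 10, 16, 19, 25, 29, 32, 38}
Set B = {7, 10, 12, 21, 22, 27, 31}
Check each element of A against B:
1 ∉ B (include), 5 ∉ B (include), 10 ∈ B, 16 ∉ B (include), 19 ∉ B (include), 25 ∉ B (include), 29 ∉ B (include), 32 ∉ B (include), 38 ∉ B (include)
Elements of A not in B: {1, 5, 16, 19, 25, 29, 32, 38}

{1, 5, 16, 19, 25, 29, 32, 38}


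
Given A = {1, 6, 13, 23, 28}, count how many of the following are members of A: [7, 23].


Set A = {1, 6, 13, 23, 28}
Candidates: [7, 23]
Check each candidate:
7 ∉ A, 23 ∈ A
Count of candidates in A: 1

1


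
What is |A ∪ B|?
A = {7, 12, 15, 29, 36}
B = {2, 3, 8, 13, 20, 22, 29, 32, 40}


Set A = {7, 12, 15, 29, 36}, |A| = 5
Set B = {2, 3, 8, 13, 20, 22, 29, 32, 40}, |B| = 9
A ∩ B = {29}, |A ∩ B| = 1
|A ∪ B| = |A| + |B| - |A ∩ B| = 5 + 9 - 1 = 13

13


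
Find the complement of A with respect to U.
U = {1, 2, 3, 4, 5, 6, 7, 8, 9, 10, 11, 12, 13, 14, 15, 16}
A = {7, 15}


Universal set U = {1, 2, 3, 4, 5, 6, 7, 8, 9, 10, 11, 12, 13, 14, 15, 16}
Set A = {7, 15}
A' = U \ A = elements in U but not in A
Checking each element of U:
1 (not in A, include), 2 (not in A, include), 3 (not in A, include), 4 (not in A, include), 5 (not in A, include), 6 (not in A, include), 7 (in A, exclude), 8 (not in A, include), 9 (not in A, include), 10 (not in A, include), 11 (not in A, include), 12 (not in A, include), 13 (not in A, include), 14 (not in A, include), 15 (in A, exclude), 16 (not in A, include)
A' = {1, 2, 3, 4, 5, 6, 8, 9, 10, 11, 12, 13, 14, 16}

{1, 2, 3, 4, 5, 6, 8, 9, 10, 11, 12, 13, 14, 16}


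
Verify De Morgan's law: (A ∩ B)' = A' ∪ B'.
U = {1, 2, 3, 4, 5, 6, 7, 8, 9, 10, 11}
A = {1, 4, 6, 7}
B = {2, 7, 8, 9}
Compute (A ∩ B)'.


U = {1, 2, 3, 4, 5, 6, 7, 8, 9, 10, 11}
A = {1, 4, 6, 7}, B = {2, 7, 8, 9}
A ∩ B = {7}
(A ∩ B)' = U \ (A ∩ B) = {1, 2, 3, 4, 5, 6, 8, 9, 10, 11}
Verification via A' ∪ B': A' = {2, 3, 5, 8, 9, 10, 11}, B' = {1, 3, 4, 5, 6, 10, 11}
A' ∪ B' = {1, 2, 3, 4, 5, 6, 8, 9, 10, 11} ✓

{1, 2, 3, 4, 5, 6, 8, 9, 10, 11}


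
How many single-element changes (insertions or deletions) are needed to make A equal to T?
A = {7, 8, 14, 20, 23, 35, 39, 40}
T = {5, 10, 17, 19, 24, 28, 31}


Set A = {7, 8, 14, 20, 23, 35, 39, 40}
Set T = {5, 10, 17, 19, 24, 28, 31}
Elements to remove from A (in A, not in T): {7, 8, 14, 20, 23, 35, 39, 40} → 8 removals
Elements to add to A (in T, not in A): {5, 10, 17, 19, 24, 28, 31} → 7 additions
Total edits = 8 + 7 = 15

15


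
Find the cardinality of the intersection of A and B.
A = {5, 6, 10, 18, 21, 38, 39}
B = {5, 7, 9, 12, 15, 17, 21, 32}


Set A = {5, 6, 10, 18, 21, 38, 39}
Set B = {5, 7, 9, 12, 15, 17, 21, 32}
A ∩ B = {5, 21}
|A ∩ B| = 2

2


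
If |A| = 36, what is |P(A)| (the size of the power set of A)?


The set has 36 elements.
The power set contains all possible subsets.
|P(A)| = 2^|A| = 2^36 = 68719476736

68719476736


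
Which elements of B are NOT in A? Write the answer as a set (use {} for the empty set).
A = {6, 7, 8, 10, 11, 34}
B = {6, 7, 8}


Set A = {6, 7, 8, 10, 11, 34}
Set B = {6, 7, 8}
Check each element of B against A:
6 ∈ A, 7 ∈ A, 8 ∈ A
Elements of B not in A: {}

{}


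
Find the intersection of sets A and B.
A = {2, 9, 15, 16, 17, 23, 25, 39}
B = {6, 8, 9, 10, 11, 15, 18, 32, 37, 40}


Set A = {2, 9, 15, 16, 17, 23, 25, 39}
Set B = {6, 8, 9, 10, 11, 15, 18, 32, 37, 40}
A ∩ B includes only elements in both sets.
Check each element of A against B:
2 ✗, 9 ✓, 15 ✓, 16 ✗, 17 ✗, 23 ✗, 25 ✗, 39 ✗
A ∩ B = {9, 15}

{9, 15}


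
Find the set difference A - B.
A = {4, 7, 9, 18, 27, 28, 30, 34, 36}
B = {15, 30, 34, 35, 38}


Set A = {4, 7, 9, 18, 27, 28, 30, 34, 36}
Set B = {15, 30, 34, 35, 38}
A \ B includes elements in A that are not in B.
Check each element of A:
4 (not in B, keep), 7 (not in B, keep), 9 (not in B, keep), 18 (not in B, keep), 27 (not in B, keep), 28 (not in B, keep), 30 (in B, remove), 34 (in B, remove), 36 (not in B, keep)
A \ B = {4, 7, 9, 18, 27, 28, 36}

{4, 7, 9, 18, 27, 28, 36}


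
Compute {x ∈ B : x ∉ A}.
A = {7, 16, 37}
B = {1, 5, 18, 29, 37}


Set A = {7, 16, 37}
Set B = {1, 5, 18, 29, 37}
Check each element of B against A:
1 ∉ A (include), 5 ∉ A (include), 18 ∉ A (include), 29 ∉ A (include), 37 ∈ A
Elements of B not in A: {1, 5, 18, 29}

{1, 5, 18, 29}


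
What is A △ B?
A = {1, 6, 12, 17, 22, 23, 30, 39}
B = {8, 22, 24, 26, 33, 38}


Set A = {1, 6, 12, 17, 22, 23, 30, 39}
Set B = {8, 22, 24, 26, 33, 38}
A △ B = (A \ B) ∪ (B \ A)
Elements in A but not B: {1, 6, 12, 17, 23, 30, 39}
Elements in B but not A: {8, 24, 26, 33, 38}
A △ B = {1, 6, 8, 12, 17, 23, 24, 26, 30, 33, 38, 39}

{1, 6, 8, 12, 17, 23, 24, 26, 30, 33, 38, 39}


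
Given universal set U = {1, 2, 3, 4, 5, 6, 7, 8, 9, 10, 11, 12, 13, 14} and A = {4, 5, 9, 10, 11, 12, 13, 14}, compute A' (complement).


Universal set U = {1, 2, 3, 4, 5, 6, 7, 8, 9, 10, 11, 12, 13, 14}
Set A = {4, 5, 9, 10, 11, 12, 13, 14}
A' = U \ A = elements in U but not in A
Checking each element of U:
1 (not in A, include), 2 (not in A, include), 3 (not in A, include), 4 (in A, exclude), 5 (in A, exclude), 6 (not in A, include), 7 (not in A, include), 8 (not in A, include), 9 (in A, exclude), 10 (in A, exclude), 11 (in A, exclude), 12 (in A, exclude), 13 (in A, exclude), 14 (in A, exclude)
A' = {1, 2, 3, 6, 7, 8}

{1, 2, 3, 6, 7, 8}


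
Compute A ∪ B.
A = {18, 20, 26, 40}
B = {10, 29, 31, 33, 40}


Set A = {18, 20, 26, 40}
Set B = {10, 29, 31, 33, 40}
A ∪ B includes all elements in either set.
Elements from A: {18, 20, 26, 40}
Elements from B not already included: {10, 29, 31, 33}
A ∪ B = {10, 18, 20, 26, 29, 31, 33, 40}

{10, 18, 20, 26, 29, 31, 33, 40}


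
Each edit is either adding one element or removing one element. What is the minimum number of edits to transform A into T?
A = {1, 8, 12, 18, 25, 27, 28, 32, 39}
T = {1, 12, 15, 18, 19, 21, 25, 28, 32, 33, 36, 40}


Set A = {1, 8, 12, 18, 25, 27, 28, 32, 39}
Set T = {1, 12, 15, 18, 19, 21, 25, 28, 32, 33, 36, 40}
Elements to remove from A (in A, not in T): {8, 27, 39} → 3 removals
Elements to add to A (in T, not in A): {15, 19, 21, 33, 36, 40} → 6 additions
Total edits = 3 + 6 = 9

9


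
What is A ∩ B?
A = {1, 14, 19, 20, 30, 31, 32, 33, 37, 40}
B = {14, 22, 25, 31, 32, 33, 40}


Set A = {1, 14, 19, 20, 30, 31, 32, 33, 37, 40}
Set B = {14, 22, 25, 31, 32, 33, 40}
A ∩ B includes only elements in both sets.
Check each element of A against B:
1 ✗, 14 ✓, 19 ✗, 20 ✗, 30 ✗, 31 ✓, 32 ✓, 33 ✓, 37 ✗, 40 ✓
A ∩ B = {14, 31, 32, 33, 40}

{14, 31, 32, 33, 40}


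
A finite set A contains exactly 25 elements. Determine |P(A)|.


The set has 25 elements.
The power set contains all possible subsets.
|P(A)| = 2^|A| = 2^25 = 33554432

33554432


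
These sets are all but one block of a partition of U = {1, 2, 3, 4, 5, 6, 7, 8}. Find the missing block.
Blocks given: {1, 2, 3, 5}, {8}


U = {1, 2, 3, 4, 5, 6, 7, 8}
Shown blocks: {1, 2, 3, 5}, {8}
A partition's blocks are pairwise disjoint and cover U, so the missing block = U \ (union of shown blocks).
Union of shown blocks: {1, 2, 3, 5, 8}
Missing block = U \ (union) = {4, 6, 7}

{4, 6, 7}


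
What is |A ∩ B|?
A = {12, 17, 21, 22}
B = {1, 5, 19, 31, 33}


Set A = {12, 17, 21, 22}
Set B = {1, 5, 19, 31, 33}
A ∩ B = {}
|A ∩ B| = 0

0


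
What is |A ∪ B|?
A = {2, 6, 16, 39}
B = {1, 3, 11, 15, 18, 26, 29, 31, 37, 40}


Set A = {2, 6, 16, 39}, |A| = 4
Set B = {1, 3, 11, 15, 18, 26, 29, 31, 37, 40}, |B| = 10
A ∩ B = {}, |A ∩ B| = 0
|A ∪ B| = |A| + |B| - |A ∩ B| = 4 + 10 - 0 = 14

14


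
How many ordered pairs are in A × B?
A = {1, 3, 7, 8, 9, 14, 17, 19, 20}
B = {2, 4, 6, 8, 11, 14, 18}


Set A = {1, 3, 7, 8, 9, 14, 17, 19, 20} has 9 elements.
Set B = {2, 4, 6, 8, 11, 14, 18} has 7 elements.
|A × B| = |A| × |B| = 9 × 7 = 63

63


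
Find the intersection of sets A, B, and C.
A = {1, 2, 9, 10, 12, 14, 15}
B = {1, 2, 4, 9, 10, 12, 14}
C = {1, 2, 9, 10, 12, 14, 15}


Set A = {1, 2, 9, 10, 12, 14, 15}
Set B = {1, 2, 4, 9, 10, 12, 14}
Set C = {1, 2, 9, 10, 12, 14, 15}
First, A ∩ B = {1, 2, 9, 10, 12, 14}
Then, (A ∩ B) ∩ C = {1, 2, 9, 10, 12, 14}

{1, 2, 9, 10, 12, 14}


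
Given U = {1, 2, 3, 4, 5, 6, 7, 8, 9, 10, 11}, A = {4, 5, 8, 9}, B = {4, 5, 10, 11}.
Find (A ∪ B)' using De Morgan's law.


U = {1, 2, 3, 4, 5, 6, 7, 8, 9, 10, 11}
A = {4, 5, 8, 9}, B = {4, 5, 10, 11}
A ∪ B = {4, 5, 8, 9, 10, 11}
(A ∪ B)' = U \ (A ∪ B) = {1, 2, 3, 6, 7}
Verification via A' ∩ B': A' = {1, 2, 3, 6, 7, 10, 11}, B' = {1, 2, 3, 6, 7, 8, 9}
A' ∩ B' = {1, 2, 3, 6, 7} ✓

{1, 2, 3, 6, 7}


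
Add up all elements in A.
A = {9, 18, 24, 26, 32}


Set A = {9, 18, 24, 26, 32}
Sum = 9 + 18 + 24 + 26 + 32 = 109

109


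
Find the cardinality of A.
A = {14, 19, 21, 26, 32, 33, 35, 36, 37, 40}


Set A = {14, 19, 21, 26, 32, 33, 35, 36, 37, 40}
Listing elements: 14, 19, 21, 26, 32, 33, 35, 36, 37, 40
Counting: 10 elements
|A| = 10

10


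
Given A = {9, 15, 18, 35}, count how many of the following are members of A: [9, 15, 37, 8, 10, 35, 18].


Set A = {9, 15, 18, 35}
Candidates: [9, 15, 37, 8, 10, 35, 18]
Check each candidate:
9 ∈ A, 15 ∈ A, 37 ∉ A, 8 ∉ A, 10 ∉ A, 35 ∈ A, 18 ∈ A
Count of candidates in A: 4

4


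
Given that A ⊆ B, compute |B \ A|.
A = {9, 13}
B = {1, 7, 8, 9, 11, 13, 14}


Set A = {9, 13}, |A| = 2
Set B = {1, 7, 8, 9, 11, 13, 14}, |B| = 7
Since A ⊆ B: B \ A = {1, 7, 8, 11, 14}
|B| - |A| = 7 - 2 = 5

5


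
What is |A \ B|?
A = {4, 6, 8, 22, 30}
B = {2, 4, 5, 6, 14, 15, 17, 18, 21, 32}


Set A = {4, 6, 8, 22, 30}
Set B = {2, 4, 5, 6, 14, 15, 17, 18, 21, 32}
A \ B = {8, 22, 30}
|A \ B| = 3

3


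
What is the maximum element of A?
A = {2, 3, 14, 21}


Set A = {2, 3, 14, 21}
Elements in ascending order: 2, 3, 14, 21
The largest element is 21.

21


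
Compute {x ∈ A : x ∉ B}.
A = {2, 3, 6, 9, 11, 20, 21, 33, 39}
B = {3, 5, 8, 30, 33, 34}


Set A = {2, 3, 6, 9, 11, 20, 21, 33, 39}
Set B = {3, 5, 8, 30, 33, 34}
Check each element of A against B:
2 ∉ B (include), 3 ∈ B, 6 ∉ B (include), 9 ∉ B (include), 11 ∉ B (include), 20 ∉ B (include), 21 ∉ B (include), 33 ∈ B, 39 ∉ B (include)
Elements of A not in B: {2, 6, 9, 11, 20, 21, 39}

{2, 6, 9, 11, 20, 21, 39}


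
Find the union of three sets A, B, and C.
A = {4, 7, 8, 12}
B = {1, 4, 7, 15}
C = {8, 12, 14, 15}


Set A = {4, 7, 8, 12}
Set B = {1, 4, 7, 15}
Set C = {8, 12, 14, 15}
First, A ∪ B = {1, 4, 7, 8, 12, 15}
Then, (A ∪ B) ∪ C = {1, 4, 7, 8, 12, 14, 15}

{1, 4, 7, 8, 12, 14, 15}


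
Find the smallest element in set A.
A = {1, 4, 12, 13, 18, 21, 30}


Set A = {1, 4, 12, 13, 18, 21, 30}
Elements in ascending order: 1, 4, 12, 13, 18, 21, 30
The smallest element is 1.

1


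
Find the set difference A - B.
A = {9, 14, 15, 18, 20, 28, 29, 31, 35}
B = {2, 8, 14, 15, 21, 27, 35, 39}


Set A = {9, 14, 15, 18, 20, 28, 29, 31, 35}
Set B = {2, 8, 14, 15, 21, 27, 35, 39}
A \ B includes elements in A that are not in B.
Check each element of A:
9 (not in B, keep), 14 (in B, remove), 15 (in B, remove), 18 (not in B, keep), 20 (not in B, keep), 28 (not in B, keep), 29 (not in B, keep), 31 (not in B, keep), 35 (in B, remove)
A \ B = {9, 18, 20, 28, 29, 31}

{9, 18, 20, 28, 29, 31}


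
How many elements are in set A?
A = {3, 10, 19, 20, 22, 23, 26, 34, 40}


Set A = {3, 10, 19, 20, 22, 23, 26, 34, 40}
Listing elements: 3, 10, 19, 20, 22, 23, 26, 34, 40
Counting: 9 elements
|A| = 9

9


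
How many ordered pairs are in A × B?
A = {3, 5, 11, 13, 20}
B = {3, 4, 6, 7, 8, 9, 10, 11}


Set A = {3, 5, 11, 13, 20} has 5 elements.
Set B = {3, 4, 6, 7, 8, 9, 10, 11} has 8 elements.
|A × B| = |A| × |B| = 5 × 8 = 40

40


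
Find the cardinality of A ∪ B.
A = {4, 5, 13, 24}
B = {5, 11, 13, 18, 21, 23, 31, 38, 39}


Set A = {4, 5, 13, 24}, |A| = 4
Set B = {5, 11, 13, 18, 21, 23, 31, 38, 39}, |B| = 9
A ∩ B = {5, 13}, |A ∩ B| = 2
|A ∪ B| = |A| + |B| - |A ∩ B| = 4 + 9 - 2 = 11

11


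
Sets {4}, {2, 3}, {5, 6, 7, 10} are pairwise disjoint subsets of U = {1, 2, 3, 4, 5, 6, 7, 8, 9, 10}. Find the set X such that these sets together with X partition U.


U = {1, 2, 3, 4, 5, 6, 7, 8, 9, 10}
Shown blocks: {4}, {2, 3}, {5, 6, 7, 10}
A partition's blocks are pairwise disjoint and cover U, so the missing block = U \ (union of shown blocks).
Union of shown blocks: {2, 3, 4, 5, 6, 7, 10}
Missing block = U \ (union) = {1, 8, 9}

{1, 8, 9}


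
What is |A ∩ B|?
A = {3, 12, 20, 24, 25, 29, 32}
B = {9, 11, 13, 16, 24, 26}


Set A = {3, 12, 20, 24, 25, 29, 32}
Set B = {9, 11, 13, 16, 24, 26}
A ∩ B = {24}
|A ∩ B| = 1

1


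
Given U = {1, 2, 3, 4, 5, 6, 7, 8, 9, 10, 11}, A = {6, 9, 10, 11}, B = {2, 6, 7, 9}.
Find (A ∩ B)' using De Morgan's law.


U = {1, 2, 3, 4, 5, 6, 7, 8, 9, 10, 11}
A = {6, 9, 10, 11}, B = {2, 6, 7, 9}
A ∩ B = {6, 9}
(A ∩ B)' = U \ (A ∩ B) = {1, 2, 3, 4, 5, 7, 8, 10, 11}
Verification via A' ∪ B': A' = {1, 2, 3, 4, 5, 7, 8}, B' = {1, 3, 4, 5, 8, 10, 11}
A' ∪ B' = {1, 2, 3, 4, 5, 7, 8, 10, 11} ✓

{1, 2, 3, 4, 5, 7, 8, 10, 11}


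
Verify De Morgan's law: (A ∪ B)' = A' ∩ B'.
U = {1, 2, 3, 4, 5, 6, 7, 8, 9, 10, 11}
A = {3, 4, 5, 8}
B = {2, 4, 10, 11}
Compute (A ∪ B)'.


U = {1, 2, 3, 4, 5, 6, 7, 8, 9, 10, 11}
A = {3, 4, 5, 8}, B = {2, 4, 10, 11}
A ∪ B = {2, 3, 4, 5, 8, 10, 11}
(A ∪ B)' = U \ (A ∪ B) = {1, 6, 7, 9}
Verification via A' ∩ B': A' = {1, 2, 6, 7, 9, 10, 11}, B' = {1, 3, 5, 6, 7, 8, 9}
A' ∩ B' = {1, 6, 7, 9} ✓

{1, 6, 7, 9}


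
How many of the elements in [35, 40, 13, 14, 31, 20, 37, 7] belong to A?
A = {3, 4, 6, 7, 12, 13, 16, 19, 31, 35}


Set A = {3, 4, 6, 7, 12, 13, 16, 19, 31, 35}
Candidates: [35, 40, 13, 14, 31, 20, 37, 7]
Check each candidate:
35 ∈ A, 40 ∉ A, 13 ∈ A, 14 ∉ A, 31 ∈ A, 20 ∉ A, 37 ∉ A, 7 ∈ A
Count of candidates in A: 4

4


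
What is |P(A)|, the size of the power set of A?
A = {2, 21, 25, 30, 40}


Set A = {2, 21, 25, 30, 40}
|A| = 5
The power set P(A) contains all subsets of A.
|P(A)| = 2^|A| = 2^5 = 32

32


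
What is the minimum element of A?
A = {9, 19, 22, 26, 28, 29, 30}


Set A = {9, 19, 22, 26, 28, 29, 30}
Elements in ascending order: 9, 19, 22, 26, 28, 29, 30
The smallest element is 9.

9


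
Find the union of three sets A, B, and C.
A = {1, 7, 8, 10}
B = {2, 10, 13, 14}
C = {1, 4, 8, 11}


Set A = {1, 7, 8, 10}
Set B = {2, 10, 13, 14}
Set C = {1, 4, 8, 11}
First, A ∪ B = {1, 2, 7, 8, 10, 13, 14}
Then, (A ∪ B) ∪ C = {1, 2, 4, 7, 8, 10, 11, 13, 14}

{1, 2, 4, 7, 8, 10, 11, 13, 14}


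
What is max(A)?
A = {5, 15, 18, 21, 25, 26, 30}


Set A = {5, 15, 18, 21, 25, 26, 30}
Elements in ascending order: 5, 15, 18, 21, 25, 26, 30
The largest element is 30.

30


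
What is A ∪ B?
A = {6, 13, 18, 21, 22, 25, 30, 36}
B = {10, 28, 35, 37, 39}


Set A = {6, 13, 18, 21, 22, 25, 30, 36}
Set B = {10, 28, 35, 37, 39}
A ∪ B includes all elements in either set.
Elements from A: {6, 13, 18, 21, 22, 25, 30, 36}
Elements from B not already included: {10, 28, 35, 37, 39}
A ∪ B = {6, 10, 13, 18, 21, 22, 25, 28, 30, 35, 36, 37, 39}

{6, 10, 13, 18, 21, 22, 25, 28, 30, 35, 36, 37, 39}


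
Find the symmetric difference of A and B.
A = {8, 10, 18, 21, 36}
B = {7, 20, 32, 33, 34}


Set A = {8, 10, 18, 21, 36}
Set B = {7, 20, 32, 33, 34}
A △ B = (A \ B) ∪ (B \ A)
Elements in A but not B: {8, 10, 18, 21, 36}
Elements in B but not A: {7, 20, 32, 33, 34}
A △ B = {7, 8, 10, 18, 20, 21, 32, 33, 34, 36}

{7, 8, 10, 18, 20, 21, 32, 33, 34, 36}


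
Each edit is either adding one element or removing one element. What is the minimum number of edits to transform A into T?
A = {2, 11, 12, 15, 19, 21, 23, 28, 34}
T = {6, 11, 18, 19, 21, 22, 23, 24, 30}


Set A = {2, 11, 12, 15, 19, 21, 23, 28, 34}
Set T = {6, 11, 18, 19, 21, 22, 23, 24, 30}
Elements to remove from A (in A, not in T): {2, 12, 15, 28, 34} → 5 removals
Elements to add to A (in T, not in A): {6, 18, 22, 24, 30} → 5 additions
Total edits = 5 + 5 = 10

10


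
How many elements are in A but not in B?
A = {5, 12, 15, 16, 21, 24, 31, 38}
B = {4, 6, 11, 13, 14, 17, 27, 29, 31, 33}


Set A = {5, 12, 15, 16, 21, 24, 31, 38}
Set B = {4, 6, 11, 13, 14, 17, 27, 29, 31, 33}
A \ B = {5, 12, 15, 16, 21, 24, 38}
|A \ B| = 7

7


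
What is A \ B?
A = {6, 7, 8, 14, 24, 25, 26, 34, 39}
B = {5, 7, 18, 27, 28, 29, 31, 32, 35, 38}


Set A = {6, 7, 8, 14, 24, 25, 26, 34, 39}
Set B = {5, 7, 18, 27, 28, 29, 31, 32, 35, 38}
A \ B includes elements in A that are not in B.
Check each element of A:
6 (not in B, keep), 7 (in B, remove), 8 (not in B, keep), 14 (not in B, keep), 24 (not in B, keep), 25 (not in B, keep), 26 (not in B, keep), 34 (not in B, keep), 39 (not in B, keep)
A \ B = {6, 8, 14, 24, 25, 26, 34, 39}

{6, 8, 14, 24, 25, 26, 34, 39}
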